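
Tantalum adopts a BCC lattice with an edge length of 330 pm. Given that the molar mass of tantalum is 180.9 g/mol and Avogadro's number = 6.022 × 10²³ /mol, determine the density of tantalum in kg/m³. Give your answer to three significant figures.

A BCC unit cell contains Z = 2 atoms.
Cell volume: a³ = (330 pm)³ = (3.300 × 10^-8 cm)³ = 3.594 × 10^-23 cm³.
ρ = Z·M/(N_A·a³) = 2 × 180.9 / (6.022 × 10²³ × 3.594 × 10^-23) = 16.72 g/cm³ = 16700 kg/m³.

16700 kg/m³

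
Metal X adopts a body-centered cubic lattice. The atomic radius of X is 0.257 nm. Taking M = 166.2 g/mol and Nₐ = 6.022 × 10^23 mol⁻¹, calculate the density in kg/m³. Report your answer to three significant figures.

In a BCC lattice, atoms touch along the body diagonal, so √3·a = 4r, giving a = 0.5935 nm = 5.935 × 10^-8 cm.
With Z = 2, ρ = Z·M/(N_A·a³) = 2 × 166.2 / (6.022 × 10²³ × 2.091 × 10^-22) = 2.640 g/cm³ = 2640 kg/m³.

2640 kg/m³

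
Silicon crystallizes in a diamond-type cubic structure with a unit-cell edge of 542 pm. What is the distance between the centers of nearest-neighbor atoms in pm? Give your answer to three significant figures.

In a diamond cubic structure, nearest neighbors lie along the body diagonal with √3·a = 8r; the nearest-neighbor distance equals 2r = 0.4330·a.
d = 0.4330 × 542 = 235 pm.

235 pm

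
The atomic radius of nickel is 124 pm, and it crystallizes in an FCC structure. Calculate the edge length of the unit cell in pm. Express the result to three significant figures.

In an FCC lattice, atoms touch along the face diagonal, so √2·a = 4r.
a = 4r/√2 = 4 × 124 / 1.4142 = 351 pm.

351 pm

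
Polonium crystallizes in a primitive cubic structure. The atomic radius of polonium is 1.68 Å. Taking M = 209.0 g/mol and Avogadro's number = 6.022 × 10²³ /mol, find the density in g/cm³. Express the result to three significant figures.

In a simple cubic lattice, atoms touch along the cell edge, so a = 2r, giving a = 3.360 Å = 3.360 × 10^-8 cm.
With Z = 1, ρ = Z·M/(N_A·a³) = 1 × 209.0 / (6.022 × 10²³ × 3.793 × 10^-23) = 9.149 g/cm³.

9.15 g/cm³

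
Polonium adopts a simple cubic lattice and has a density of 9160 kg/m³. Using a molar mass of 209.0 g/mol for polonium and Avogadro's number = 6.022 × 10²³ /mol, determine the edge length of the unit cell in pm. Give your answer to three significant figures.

336 pm

With Z = 1 atom per simple cubic cell, a³ = Z·M/(N_A·ρ) = 1 × 209.0 / (6.022 × 10²³ × 9.160 g/cm³) = 3.789 × 10^-23 cm³.
a = (3.789 × 10^-23)^(1/3) = 3.359 × 10^-8 cm = 336 pm.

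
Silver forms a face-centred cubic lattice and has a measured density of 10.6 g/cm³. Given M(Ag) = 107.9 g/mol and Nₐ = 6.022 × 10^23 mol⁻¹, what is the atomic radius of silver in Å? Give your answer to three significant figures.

1.44 Å

For an FCC cell (Z = 4), a³ = Z·M/(N_A·ρ) = 4 × 107.9 / (6.022 × 10²³ × 10.60) = 6.761 × 10^-23 cm³, so a = 4.074 × 10^-8 cm = 4.074 Å.
Atoms touch along the face diagonal, so √2·a = 4r, so r = 0.3536 × a = 1.44 Å.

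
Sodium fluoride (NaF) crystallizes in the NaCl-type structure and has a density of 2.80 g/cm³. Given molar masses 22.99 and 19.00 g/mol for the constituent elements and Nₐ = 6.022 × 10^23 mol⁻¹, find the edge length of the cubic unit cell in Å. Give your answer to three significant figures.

4.64 Å

M(NaF) = 41.99 g/mol; Z = 4 formula units per cell.
a³ = Z·M/(N_A·ρ) = 4 × 41.99 / (6.022 × 10²³ × 2.80) = 9.961 × 10^-23 cm³, so a = 4.636 × 10^-8 cm = 4.64 Å.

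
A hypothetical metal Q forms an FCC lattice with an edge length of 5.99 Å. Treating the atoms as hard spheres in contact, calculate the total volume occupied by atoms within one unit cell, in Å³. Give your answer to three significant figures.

In an FCC lattice atoms touch along the face diagonal, so √2·a = 4r, so r = 0.3536a = 2.118 Å.
V_atoms = Z × (4/3)πr³ = 4 × (4/3)π × (2.118)³ = 159 Å³.

159 Å³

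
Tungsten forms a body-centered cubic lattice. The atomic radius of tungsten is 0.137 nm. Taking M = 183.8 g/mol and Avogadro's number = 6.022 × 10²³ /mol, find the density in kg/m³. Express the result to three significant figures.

In a BCC lattice, atoms touch along the body diagonal, so √3·a = 4r, giving a = 0.3164 nm = 3.164 × 10^-8 cm.
With Z = 2, ρ = Z·M/(N_A·a³) = 2 × 183.8 / (6.022 × 10²³ × 3.167 × 10^-23) = 19.27 g/cm³ = 19300 kg/m³.

19300 kg/m³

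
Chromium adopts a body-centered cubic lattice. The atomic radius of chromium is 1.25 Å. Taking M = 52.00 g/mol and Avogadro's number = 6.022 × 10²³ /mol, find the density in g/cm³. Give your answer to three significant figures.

In a BCC lattice, atoms touch along the body diagonal, so √3·a = 4r, giving a = 2.887 Å = 2.887 × 10^-8 cm.
With Z = 2, ρ = Z·M/(N_A·a³) = 2 × 52.00 / (6.022 × 10²³ × 2.406 × 10^-23) = 7.179 g/cm³.

7.18 g/cm³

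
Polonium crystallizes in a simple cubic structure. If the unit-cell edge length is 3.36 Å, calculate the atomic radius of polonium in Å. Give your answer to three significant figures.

1.68 Å

In a simple cubic lattice, atoms touch along the cell edge, so a = 2r.
r = a/2 = 3.36/2 = 1.68 Å.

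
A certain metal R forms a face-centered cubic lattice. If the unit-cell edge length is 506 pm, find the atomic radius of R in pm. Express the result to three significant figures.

In an FCC lattice, atoms touch along the face diagonal, so √2·a = 4r.
r = √2·a/4 = 1.4142 × 506 / 4 = 179 pm.

179 pm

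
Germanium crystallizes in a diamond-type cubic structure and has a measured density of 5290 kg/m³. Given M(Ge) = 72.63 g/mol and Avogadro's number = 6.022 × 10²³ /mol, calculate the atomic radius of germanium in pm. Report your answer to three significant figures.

123 pm

For a diamond cubic cell (Z = 8), a³ = Z·M/(N_A·ρ) = 8 × 72.63 / (6.022 × 10²³ × 5.290) = 1.824 × 10^-22 cm³, so a = 5.671 × 10^-8 cm = 567.1 pm.
Nearest neighbors lie along the body diagonal with √3·a = 8r, so r = 0.2165 × a = 123 pm.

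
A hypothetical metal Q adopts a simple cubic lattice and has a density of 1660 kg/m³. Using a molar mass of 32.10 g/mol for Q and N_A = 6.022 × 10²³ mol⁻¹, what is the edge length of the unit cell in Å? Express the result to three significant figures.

3.18 Å

With Z = 1 atom per simple cubic cell, a³ = Z·M/(N_A·ρ) = 1 × 32.10 / (6.022 × 10²³ × 1.660 g/cm³) = 3.211 × 10^-23 cm³.
a = (3.211 × 10^-23)^(1/3) = 3.178 × 10^-8 cm = 3.18 Å.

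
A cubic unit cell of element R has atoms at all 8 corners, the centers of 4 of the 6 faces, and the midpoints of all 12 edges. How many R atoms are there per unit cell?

6

Corner atoms are shared by 8 cells (1/8 each), face atoms by 2 (1/2 each), edge atoms by 4 (1/4 each).
Net atoms = 8 × 1/8 + 4 × 1/2 + 12 × 1/4 = 1 + 2 + 3 = 6.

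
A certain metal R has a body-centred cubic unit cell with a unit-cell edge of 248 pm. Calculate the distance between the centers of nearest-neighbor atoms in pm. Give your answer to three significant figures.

215 pm

In a BCC structure, atoms touch along the body diagonal, so √3·a = 4r; the nearest-neighbor distance equals 2r = 0.8660·a.
d = 0.8660 × 248 = 215 pm.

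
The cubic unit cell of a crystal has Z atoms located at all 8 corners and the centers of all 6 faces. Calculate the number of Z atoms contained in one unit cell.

Corner atoms are shared by 8 cells (1/8 each), face atoms by 2 (1/2 each).
Net atoms = 8 × 1/8 + 6 × 1/2 = 1 + 3 = 4.

4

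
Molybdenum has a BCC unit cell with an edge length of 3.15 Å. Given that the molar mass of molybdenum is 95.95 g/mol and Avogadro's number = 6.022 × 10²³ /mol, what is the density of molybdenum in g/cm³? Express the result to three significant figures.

10.2 g/cm³

A BCC unit cell contains Z = 2 atoms.
Cell volume: a³ = (3.15 Å)³ = (3.150 × 10^-8 cm)³ = 3.126 × 10^-23 cm³.
ρ = Z·M/(N_A·a³) = 2 × 95.95 / (6.022 × 10²³ × 3.126 × 10^-23) = 10.20 g/cm³.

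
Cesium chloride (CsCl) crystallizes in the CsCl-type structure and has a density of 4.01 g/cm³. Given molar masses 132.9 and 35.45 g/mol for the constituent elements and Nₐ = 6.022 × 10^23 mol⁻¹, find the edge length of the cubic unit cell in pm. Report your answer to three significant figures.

412 pm

M(CsCl) = 168.35 g/mol; Z = 1 formula unit per cell.
a³ = Z·M/(N_A·ρ) = 1 × 168.35 / (6.022 × 10²³ × 4.01) = 6.972 × 10^-23 cm³, so a = 4.116 × 10^-8 cm = 412 pm.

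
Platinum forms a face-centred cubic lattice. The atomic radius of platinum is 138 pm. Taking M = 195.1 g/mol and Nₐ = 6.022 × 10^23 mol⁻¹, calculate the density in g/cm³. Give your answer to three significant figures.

In an FCC lattice, atoms touch along the face diagonal, so √2·a = 4r, giving a = 390.3 pm = 3.903 × 10^-8 cm.
With Z = 4, ρ = Z·M/(N_A·a³) = 4 × 195.1 / (6.022 × 10²³ × 5.947 × 10^-23) = 21.79 g/cm³.

21.8 g/cm³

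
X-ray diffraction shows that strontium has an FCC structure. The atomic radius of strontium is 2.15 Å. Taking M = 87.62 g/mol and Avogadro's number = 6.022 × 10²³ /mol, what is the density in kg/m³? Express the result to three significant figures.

2590 kg/m³

In an FCC lattice, atoms touch along the face diagonal, so √2·a = 4r, giving a = 6.081 Å = 6.081 × 10^-8 cm.
With Z = 4, ρ = Z·M/(N_A·a³) = 4 × 87.62 / (6.022 × 10²³ × 2.249 × 10^-22) = 2.588 g/cm³ = 2590 kg/m³.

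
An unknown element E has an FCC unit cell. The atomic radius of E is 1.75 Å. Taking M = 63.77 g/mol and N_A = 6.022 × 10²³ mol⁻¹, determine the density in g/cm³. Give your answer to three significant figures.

In an FCC lattice, atoms touch along the face diagonal, so √2·a = 4r, giving a = 4.950 Å = 4.950 × 10^-8 cm.
With Z = 4, ρ = Z·M/(N_A·a³) = 4 × 63.77 / (6.022 × 10²³ × 1.213 × 10^-22) = 3.493 g/cm³.

3.49 g/cm³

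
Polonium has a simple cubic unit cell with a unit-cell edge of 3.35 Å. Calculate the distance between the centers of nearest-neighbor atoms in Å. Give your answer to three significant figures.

3.35 Å

In a simple cubic structure, atoms touch along the cell edge, so a = 2r; the nearest-neighbor distance equals 2r = 1.000·a.
d = 1.000 × 3.35 = 3.35 Å.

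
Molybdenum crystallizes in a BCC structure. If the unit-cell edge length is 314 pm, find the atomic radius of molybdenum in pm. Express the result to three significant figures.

136 pm

In a BCC lattice, atoms touch along the body diagonal, so √3·a = 4r.
r = √3·a/4 = 1.7321 × 314 / 4 = 136 pm.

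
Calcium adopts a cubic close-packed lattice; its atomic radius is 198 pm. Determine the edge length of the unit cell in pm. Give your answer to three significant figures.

560 pm

In an FCC lattice, atoms touch along the face diagonal, so √2·a = 4r.
a = 4r/√2 = 4 × 198 / 1.4142 = 560 pm.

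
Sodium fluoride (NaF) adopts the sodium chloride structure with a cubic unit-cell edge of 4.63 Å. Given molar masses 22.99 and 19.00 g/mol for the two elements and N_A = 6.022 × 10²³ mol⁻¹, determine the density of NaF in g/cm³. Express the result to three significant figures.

The sodium chloride structure contains Z = 4 formula units per cell; M(NaF) = 22.99 + 19.00 = 41.99 g/mol.
a³ = (4.630 × 10^-8 cm)³ = 9.925 × 10^-23 cm³.
ρ = 4 × 41.99 / (6.022 × 10²³ × 9.925 × 10^-23) = 2.810 g/cm³.

2.81 g/cm³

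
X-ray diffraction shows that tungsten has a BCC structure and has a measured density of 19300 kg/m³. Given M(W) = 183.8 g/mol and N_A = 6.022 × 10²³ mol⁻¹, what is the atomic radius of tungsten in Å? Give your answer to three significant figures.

1.37 Å

For a BCC cell (Z = 2), a³ = Z·M/(N_A·ρ) = 2 × 183.8 / (6.022 × 10²³ × 19.30) = 3.163 × 10^-23 cm³, so a = 3.162 × 10^-8 cm = 3.162 Å.
Atoms touch along the body diagonal, so √3·a = 4r, so r = 0.4330 × a = 1.37 Å.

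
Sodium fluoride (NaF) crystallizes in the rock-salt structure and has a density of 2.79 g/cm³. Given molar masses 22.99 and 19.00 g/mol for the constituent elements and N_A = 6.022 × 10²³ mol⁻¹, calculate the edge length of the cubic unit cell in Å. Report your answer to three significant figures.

4.64 Å

M(NaF) = 41.99 g/mol; Z = 4 formula units per cell.
a³ = Z·M/(N_A·ρ) = 4 × 41.99 / (6.022 × 10²³ × 2.79) = 9.997 × 10^-23 cm³, so a = 4.641 × 10^-8 cm = 4.64 Å.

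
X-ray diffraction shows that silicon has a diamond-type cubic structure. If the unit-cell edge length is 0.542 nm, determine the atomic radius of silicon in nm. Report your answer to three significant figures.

0.117 nm

In a diamond cubic lattice, nearest neighbors lie along the body diagonal with √3·a = 8r.
r = √3·a/8 = 1.7321 × 0.542 / 8 = 0.117 nm.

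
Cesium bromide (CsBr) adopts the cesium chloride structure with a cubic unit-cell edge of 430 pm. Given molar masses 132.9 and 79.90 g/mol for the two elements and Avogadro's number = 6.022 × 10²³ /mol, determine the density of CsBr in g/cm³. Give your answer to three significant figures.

4.44 g/cm³

The cesium chloride structure contains Z = 1 formula unit per cell; M(CsBr) = 132.9 + 79.90 = 212.8 g/mol.
a³ = (4.300 × 10^-8 cm)³ = 7.951 × 10^-23 cm³.
ρ = 1 × 212.8 / (6.022 × 10²³ × 7.951 × 10^-23) = 4.445 g/cm³.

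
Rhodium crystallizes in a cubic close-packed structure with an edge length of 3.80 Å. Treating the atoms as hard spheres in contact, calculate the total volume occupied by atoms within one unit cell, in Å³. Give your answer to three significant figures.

40.6 Å³

In an FCC lattice atoms touch along the face diagonal, so √2·a = 4r, so r = 0.3536a = 1.344 Å.
V_atoms = Z × (4/3)πr³ = 4 × (4/3)π × (1.344)³ = 40.6 Å³.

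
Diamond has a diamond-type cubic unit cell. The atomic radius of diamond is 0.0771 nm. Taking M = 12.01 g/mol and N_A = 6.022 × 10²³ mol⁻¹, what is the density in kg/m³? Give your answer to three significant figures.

In a diamond cubic lattice, nearest neighbors lie along the body diagonal with √3·a = 8r, giving a = 0.3561 nm = 3.561 × 10^-8 cm.
With Z = 8, ρ = Z·M/(N_A·a³) = 8 × 12.01 / (6.022 × 10²³ × 4.516 × 10^-23) = 3.533 g/cm³ = 3530 kg/m³.

3530 kg/m³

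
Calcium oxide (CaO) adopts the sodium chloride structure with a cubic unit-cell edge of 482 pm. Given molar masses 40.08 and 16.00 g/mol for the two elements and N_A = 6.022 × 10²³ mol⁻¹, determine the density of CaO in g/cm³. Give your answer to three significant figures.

3.33 g/cm³

The sodium chloride structure contains Z = 4 formula units per cell; M(CaO) = 40.08 + 16.00 = 56.08 g/mol.
a³ = (4.820 × 10^-8 cm)³ = 1.120 × 10^-22 cm³.
ρ = 4 × 56.08 / (6.022 × 10²³ × 1.120 × 10^-22) = 3.326 g/cm³.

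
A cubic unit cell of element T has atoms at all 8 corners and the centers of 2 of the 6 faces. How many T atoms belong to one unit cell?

2

Corner atoms are shared by 8 cells (1/8 each), face atoms by 2 (1/2 each).
Net atoms = 8 × 1/8 + 2 × 1/2 = 1 + 1 = 2.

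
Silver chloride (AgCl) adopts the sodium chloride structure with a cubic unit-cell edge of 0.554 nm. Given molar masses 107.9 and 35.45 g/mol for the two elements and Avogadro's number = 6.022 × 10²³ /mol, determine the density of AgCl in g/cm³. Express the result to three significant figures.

5.60 g/cm³

The sodium chloride structure contains Z = 4 formula units per cell; M(AgCl) = 107.9 + 35.45 = 143.35 g/mol.
a³ = (5.540 × 10^-8 cm)³ = 1.700 × 10^-22 cm³.
ρ = 4 × 143.35 / (6.022 × 10²³ × 1.700 × 10^-22) = 5.600 g/cm³.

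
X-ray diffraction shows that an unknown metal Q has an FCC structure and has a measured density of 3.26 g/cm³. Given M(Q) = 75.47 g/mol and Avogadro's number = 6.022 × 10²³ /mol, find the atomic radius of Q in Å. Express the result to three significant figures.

1.89 Å

For an FCC cell (Z = 4), a³ = Z·M/(N_A·ρ) = 4 × 75.47 / (6.022 × 10²³ × 3.260) = 1.538 × 10^-22 cm³, so a = 5.357 × 10^-8 cm = 5.357 Å.
Atoms touch along the face diagonal, so √2·a = 4r, so r = 0.3536 × a = 1.89 Å.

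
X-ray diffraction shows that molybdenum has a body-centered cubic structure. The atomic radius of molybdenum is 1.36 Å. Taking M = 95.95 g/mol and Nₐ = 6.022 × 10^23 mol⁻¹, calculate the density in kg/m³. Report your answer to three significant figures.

In a BCC lattice, atoms touch along the body diagonal, so √3·a = 4r, giving a = 3.141 Å = 3.141 × 10^-8 cm.
With Z = 2, ρ = Z·M/(N_A·a³) = 2 × 95.95 / (6.022 × 10²³ × 3.098 × 10^-23) = 10.29 g/cm³ = 10300 kg/m³.

10300 kg/m³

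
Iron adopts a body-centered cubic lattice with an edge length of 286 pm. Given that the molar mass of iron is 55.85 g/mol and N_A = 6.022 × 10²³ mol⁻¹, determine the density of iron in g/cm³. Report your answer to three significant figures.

A BCC unit cell contains Z = 2 atoms.
Cell volume: a³ = (286 pm)³ = (2.860 × 10^-8 cm)³ = 2.339 × 10^-23 cm³.
ρ = Z·M/(N_A·a³) = 2 × 55.85 / (6.022 × 10²³ × 2.339 × 10^-23) = 7.929 g/cm³.

7.93 g/cm³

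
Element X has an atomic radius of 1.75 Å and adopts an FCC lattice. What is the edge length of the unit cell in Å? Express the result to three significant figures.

4.95 Å

In an FCC lattice, atoms touch along the face diagonal, so √2·a = 4r.
a = 4r/√2 = 4 × 1.75 / 1.4142 = 4.95 Å.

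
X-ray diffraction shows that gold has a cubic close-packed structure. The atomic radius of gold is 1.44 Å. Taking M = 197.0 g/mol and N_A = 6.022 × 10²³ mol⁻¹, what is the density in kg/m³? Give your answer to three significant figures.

In an FCC lattice, atoms touch along the face diagonal, so √2·a = 4r, giving a = 4.073 Å = 4.073 × 10^-8 cm.
With Z = 4, ρ = Z·M/(N_A·a³) = 4 × 197.0 / (6.022 × 10²³ × 6.757 × 10^-23) = 19.37 g/cm³ = 19400 kg/m³.

19400 kg/m³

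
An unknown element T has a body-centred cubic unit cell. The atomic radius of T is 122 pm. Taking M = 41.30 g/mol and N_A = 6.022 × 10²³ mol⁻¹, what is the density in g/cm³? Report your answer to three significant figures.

In a BCC lattice, atoms touch along the body diagonal, so √3·a = 4r, giving a = 281.7 pm = 2.817 × 10^-8 cm.
With Z = 2, ρ = Z·M/(N_A·a³) = 2 × 41.30 / (6.022 × 10²³ × 2.237 × 10^-23) = 6.133 g/cm³.

6.13 g/cm³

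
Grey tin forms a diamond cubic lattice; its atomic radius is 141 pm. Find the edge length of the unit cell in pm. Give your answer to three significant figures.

651 pm

In a diamond cubic lattice, nearest neighbors lie along the body diagonal with √3·a = 8r.
a = 8r/√3 = 8 × 141 / 1.7321 = 651 pm.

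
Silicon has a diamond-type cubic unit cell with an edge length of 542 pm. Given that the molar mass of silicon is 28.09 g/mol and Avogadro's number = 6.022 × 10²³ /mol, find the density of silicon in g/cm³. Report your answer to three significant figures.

2.34 g/cm³

A diamond cubic unit cell contains Z = 8 atoms.
Cell volume: a³ = (542 pm)³ = (5.420 × 10^-8 cm)³ = 1.592 × 10^-22 cm³.
ρ = Z·M/(N_A·a³) = 8 × 28.09 / (6.022 × 10²³ × 1.592 × 10^-22) = 2.344 g/cm³.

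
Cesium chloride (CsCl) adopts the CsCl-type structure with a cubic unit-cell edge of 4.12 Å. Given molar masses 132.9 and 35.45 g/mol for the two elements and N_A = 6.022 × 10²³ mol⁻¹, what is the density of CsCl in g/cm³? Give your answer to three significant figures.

The CsCl-type structure contains Z = 1 formula unit per cell; M(CsCl) = 132.9 + 35.45 = 168.35 g/mol.
a³ = (4.120 × 10^-8 cm)³ = 6.993 × 10^-23 cm³.
ρ = 1 × 168.35 / (6.022 × 10²³ × 6.993 × 10^-23) = 3.997 g/cm³.

4.00 g/cm³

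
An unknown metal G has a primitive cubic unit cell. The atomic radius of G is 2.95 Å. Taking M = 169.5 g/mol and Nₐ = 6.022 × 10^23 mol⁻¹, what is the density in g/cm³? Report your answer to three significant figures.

In a simple cubic lattice, atoms touch along the cell edge, so a = 2r, giving a = 5.900 Å = 5.900 × 10^-8 cm.
With Z = 1, ρ = Z·M/(N_A·a³) = 1 × 169.5 / (6.022 × 10²³ × 2.054 × 10^-22) = 1.370 g/cm³.

1.37 g/cm³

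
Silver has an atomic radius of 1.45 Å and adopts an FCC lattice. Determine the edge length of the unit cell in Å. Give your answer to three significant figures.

4.10 Å

In an FCC lattice, atoms touch along the face diagonal, so √2·a = 4r.
a = 4r/√2 = 4 × 1.45 / 1.4142 = 4.10 Å.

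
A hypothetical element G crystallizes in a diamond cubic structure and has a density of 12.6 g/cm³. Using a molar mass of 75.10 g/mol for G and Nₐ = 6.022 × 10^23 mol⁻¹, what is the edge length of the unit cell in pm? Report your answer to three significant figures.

With Z = 8 atoms per diamond cubic cell, a³ = Z·M/(N_A·ρ) = 8 × 75.10 / (6.022 × 10²³ × 12.60 g/cm³) = 7.918 × 10^-23 cm³.
a = (7.918 × 10^-23)^(1/3) = 4.294 × 10^-8 cm = 429 pm.

429 pm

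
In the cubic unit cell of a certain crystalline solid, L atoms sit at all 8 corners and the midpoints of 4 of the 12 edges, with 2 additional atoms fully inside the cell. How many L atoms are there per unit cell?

Corner atoms are shared by 8 cells (1/8 each), edge atoms by 4 (1/4 each), interior atoms are unshared.
Net atoms = 8 × 1/8 + 4 × 1/4 + 2 = 1 + 1 + 2 = 4.

4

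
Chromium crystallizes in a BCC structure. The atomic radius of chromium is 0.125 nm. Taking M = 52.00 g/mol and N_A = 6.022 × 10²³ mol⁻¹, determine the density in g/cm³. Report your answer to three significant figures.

In a BCC lattice, atoms touch along the body diagonal, so √3·a = 4r, giving a = 0.2887 nm = 2.887 × 10^-8 cm.
With Z = 2, ρ = Z·M/(N_A·a³) = 2 × 52.00 / (6.022 × 10²³ × 2.406 × 10^-23) = 7.179 g/cm³.

7.18 g/cm³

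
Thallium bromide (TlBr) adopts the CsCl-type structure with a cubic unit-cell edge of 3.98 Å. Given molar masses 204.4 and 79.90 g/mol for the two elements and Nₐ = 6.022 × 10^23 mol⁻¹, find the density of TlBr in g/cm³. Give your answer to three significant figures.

7.49 g/cm³

The CsCl-type structure contains Z = 1 formula unit per cell; M(TlBr) = 204.4 + 79.90 = 284.3 g/mol.
a³ = (3.980 × 10^-8 cm)³ = 6.304 × 10^-23 cm³.
ρ = 1 × 284.3 / (6.022 × 10²³ × 6.304 × 10^-23) = 7.488 g/cm³.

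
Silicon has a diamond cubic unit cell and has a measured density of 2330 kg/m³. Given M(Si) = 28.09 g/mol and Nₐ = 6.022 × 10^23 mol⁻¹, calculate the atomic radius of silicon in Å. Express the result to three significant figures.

1.18 Å

For a diamond cubic cell (Z = 8), a³ = Z·M/(N_A·ρ) = 8 × 28.09 / (6.022 × 10²³ × 2.330) = 1.602 × 10^-22 cm³, so a = 5.431 × 10^-8 cm = 5.431 Å.
Nearest neighbors lie along the body diagonal with √3·a = 8r, so r = 0.2165 × a = 1.18 Å.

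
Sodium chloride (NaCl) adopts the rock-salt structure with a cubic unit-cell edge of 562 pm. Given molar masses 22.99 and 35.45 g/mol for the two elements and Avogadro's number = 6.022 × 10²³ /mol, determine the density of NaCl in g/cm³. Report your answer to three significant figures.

The rock-salt structure contains Z = 4 formula units per cell; M(NaCl) = 22.99 + 35.45 = 58.44 g/mol.
a³ = (5.620 × 10^-8 cm)³ = 1.775 × 10^-22 cm³.
ρ = 4 × 58.44 / (6.022 × 10²³ × 1.775 × 10^-22) = 2.187 g/cm³.

2.19 g/cm³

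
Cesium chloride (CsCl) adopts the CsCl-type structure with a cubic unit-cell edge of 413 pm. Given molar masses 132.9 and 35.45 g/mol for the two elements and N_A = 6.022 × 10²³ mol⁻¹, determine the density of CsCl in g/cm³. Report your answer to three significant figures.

The CsCl-type structure contains Z = 1 formula unit per cell; M(CsCl) = 132.9 + 35.45 = 168.35 g/mol.
a³ = (4.130 × 10^-8 cm)³ = 7.044 × 10^-23 cm³.
ρ = 1 × 168.35 / (6.022 × 10²³ × 7.044 × 10^-23) = 3.968 g/cm³.

3.97 g/cm³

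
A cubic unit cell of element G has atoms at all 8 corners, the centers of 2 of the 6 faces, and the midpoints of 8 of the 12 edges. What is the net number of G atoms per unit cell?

4

Corner atoms are shared by 8 cells (1/8 each), face atoms by 2 (1/2 each), edge atoms by 4 (1/4 each).
Net atoms = 8 × 1/8 + 2 × 1/2 + 8 × 1/4 = 1 + 1 + 2 = 4.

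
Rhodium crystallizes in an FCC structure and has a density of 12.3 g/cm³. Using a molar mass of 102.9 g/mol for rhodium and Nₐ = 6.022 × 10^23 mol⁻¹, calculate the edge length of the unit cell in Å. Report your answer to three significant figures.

3.82 Å

With Z = 4 atoms per FCC cell, a³ = Z·M/(N_A·ρ) = 4 × 102.9 / (6.022 × 10²³ × 12.30 g/cm³) = 5.557 × 10^-23 cm³.
a = (5.557 × 10^-23)^(1/3) = 3.816 × 10^-8 cm = 3.82 Å.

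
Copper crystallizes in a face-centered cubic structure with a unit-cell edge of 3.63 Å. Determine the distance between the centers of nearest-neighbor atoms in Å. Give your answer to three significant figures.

In an FCC structure, atoms touch along the face diagonal, so √2·a = 4r; the nearest-neighbor distance equals 2r = 0.7071·a.
d = 0.7071 × 3.63 = 2.57 Å.

2.57 Å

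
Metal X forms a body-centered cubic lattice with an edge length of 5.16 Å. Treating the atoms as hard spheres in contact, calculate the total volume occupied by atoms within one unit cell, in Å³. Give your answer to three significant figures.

93.4 Å³

In a BCC lattice atoms touch along the body diagonal, so √3·a = 4r, so r = 0.4330a = 2.234 Å.
V_atoms = Z × (4/3)πr³ = 2 × (4/3)π × (2.234)³ = 93.4 Å³.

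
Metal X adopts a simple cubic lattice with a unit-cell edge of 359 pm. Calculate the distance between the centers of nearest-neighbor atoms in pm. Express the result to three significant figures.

359 pm

In a simple cubic structure, atoms touch along the cell edge, so a = 2r; the nearest-neighbor distance equals 2r = 1.000·a.
d = 1.000 × 359 = 359 pm.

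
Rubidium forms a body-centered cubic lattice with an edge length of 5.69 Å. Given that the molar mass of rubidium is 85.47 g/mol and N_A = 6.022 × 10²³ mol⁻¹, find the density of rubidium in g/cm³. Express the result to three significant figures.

A BCC unit cell contains Z = 2 atoms.
Cell volume: a³ = (5.69 Å)³ = (5.690 × 10^-8 cm)³ = 1.842 × 10^-22 cm³.
ρ = Z·M/(N_A·a³) = 2 × 85.47 / (6.022 × 10²³ × 1.842 × 10^-22) = 1.541 g/cm³.

1.54 g/cm³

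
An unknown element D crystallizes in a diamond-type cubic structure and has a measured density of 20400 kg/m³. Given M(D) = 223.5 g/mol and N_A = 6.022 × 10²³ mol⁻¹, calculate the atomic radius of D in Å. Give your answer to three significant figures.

1.14 Å

For a diamond cubic cell (Z = 8), a³ = Z·M/(N_A·ρ) = 8 × 223.5 / (6.022 × 10²³ × 20.40) = 1.455 × 10^-22 cm³, so a = 5.260 × 10^-8 cm = 5.260 Å.
Nearest neighbors lie along the body diagonal with √3·a = 8r, so r = 0.2165 × a = 1.14 Å.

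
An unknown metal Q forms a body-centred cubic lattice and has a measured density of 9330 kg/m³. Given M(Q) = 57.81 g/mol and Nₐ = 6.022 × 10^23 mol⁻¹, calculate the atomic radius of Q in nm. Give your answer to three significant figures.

For a BCC cell (Z = 2), a³ = Z·M/(N_A·ρ) = 2 × 57.81 / (6.022 × 10²³ × 9.330) = 2.058 × 10^-23 cm³, so a = 2.740 × 10^-8 cm = 0.2740 nm.
Atoms touch along the body diagonal, so √3·a = 4r, so r = 0.4330 × a = 0.119 nm.

0.119 nm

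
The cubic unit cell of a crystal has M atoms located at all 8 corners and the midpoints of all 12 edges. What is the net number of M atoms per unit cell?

4

Corner atoms are shared by 8 cells (1/8 each), edge atoms by 4 (1/4 each).
Net atoms = 8 × 1/8 + 12 × 1/4 = 1 + 3 = 4.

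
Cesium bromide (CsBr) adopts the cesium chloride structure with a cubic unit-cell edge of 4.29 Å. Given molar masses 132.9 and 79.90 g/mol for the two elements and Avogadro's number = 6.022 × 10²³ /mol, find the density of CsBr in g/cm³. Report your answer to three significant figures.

4.48 g/cm³

The cesium chloride structure contains Z = 1 formula unit per cell; M(CsBr) = 132.9 + 79.90 = 212.8 g/mol.
a³ = (4.290 × 10^-8 cm)³ = 7.895 × 10^-23 cm³.
ρ = 1 × 212.8 / (6.022 × 10²³ × 7.895 × 10^-23) = 4.476 g/cm³.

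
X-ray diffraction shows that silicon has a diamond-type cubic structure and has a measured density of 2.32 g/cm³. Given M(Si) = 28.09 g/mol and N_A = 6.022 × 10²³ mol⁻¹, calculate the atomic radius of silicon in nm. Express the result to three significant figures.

For a diamond cubic cell (Z = 8), a³ = Z·M/(N_A·ρ) = 8 × 28.09 / (6.022 × 10²³ × 2.320) = 1.608 × 10^-22 cm³, so a = 5.438 × 10^-8 cm = 0.5438 nm.
Nearest neighbors lie along the body diagonal with √3·a = 8r, so r = 0.2165 × a = 0.118 nm.

0.118 nm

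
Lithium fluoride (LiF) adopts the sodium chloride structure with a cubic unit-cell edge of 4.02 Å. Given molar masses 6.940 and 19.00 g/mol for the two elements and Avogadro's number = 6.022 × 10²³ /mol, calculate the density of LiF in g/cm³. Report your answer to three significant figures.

The sodium chloride structure contains Z = 4 formula units per cell; M(LiF) = 6.940 + 19.00 = 25.94 g/mol.
a³ = (4.020 × 10^-8 cm)³ = 6.496 × 10^-23 cm³.
ρ = 4 × 25.94 / (6.022 × 10²³ × 6.496 × 10^-23) = 2.652 g/cm³.

2.65 g/cm³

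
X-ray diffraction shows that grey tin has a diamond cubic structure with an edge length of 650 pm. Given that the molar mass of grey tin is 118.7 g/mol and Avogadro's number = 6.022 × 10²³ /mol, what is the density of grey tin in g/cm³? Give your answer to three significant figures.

5.74 g/cm³

A diamond cubic unit cell contains Z = 8 atoms.
Cell volume: a³ = (650 pm)³ = (6.500 × 10^-8 cm)³ = 2.746 × 10^-22 cm³.
ρ = Z·M/(N_A·a³) = 8 × 118.7 / (6.022 × 10²³ × 2.746 × 10^-22) = 5.742 g/cm³.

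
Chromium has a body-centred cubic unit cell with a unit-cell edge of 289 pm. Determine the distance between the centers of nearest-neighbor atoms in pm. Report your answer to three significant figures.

In a BCC structure, atoms touch along the body diagonal, so √3·a = 4r; the nearest-neighbor distance equals 2r = 0.8660·a.
d = 0.8660 × 289 = 250 pm.

250 pm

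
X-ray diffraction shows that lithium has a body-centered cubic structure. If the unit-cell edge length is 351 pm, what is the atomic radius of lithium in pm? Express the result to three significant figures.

In a BCC lattice, atoms touch along the body diagonal, so √3·a = 4r.
r = √3·a/4 = 1.7321 × 351 / 4 = 152 pm.

152 pm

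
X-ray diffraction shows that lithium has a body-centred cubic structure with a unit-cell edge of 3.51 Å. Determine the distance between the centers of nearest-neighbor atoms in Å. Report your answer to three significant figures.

3.04 Å

In a BCC structure, atoms touch along the body diagonal, so √3·a = 4r; the nearest-neighbor distance equals 2r = 0.8660·a.
d = 0.8660 × 3.51 = 3.04 Å.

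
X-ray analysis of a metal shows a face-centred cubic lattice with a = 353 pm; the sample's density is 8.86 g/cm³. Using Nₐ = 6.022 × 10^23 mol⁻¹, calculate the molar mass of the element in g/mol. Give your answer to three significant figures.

58.7 g/mol

An FCC cell has Z = 4 atoms; a = 3.530 × 10^-8 cm.
M = ρ·N_A·a³/Z = 8.86 × 6.022 × 10²³ × 4.399 × 10^-23 / 4 = 58.7 g/mol.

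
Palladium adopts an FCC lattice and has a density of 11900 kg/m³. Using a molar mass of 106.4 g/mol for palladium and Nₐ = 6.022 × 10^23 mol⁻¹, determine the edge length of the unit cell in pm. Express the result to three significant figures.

With Z = 4 atoms per FCC cell, a³ = Z·M/(N_A·ρ) = 4 × 106.4 / (6.022 × 10²³ × 11.90 g/cm³) = 5.939 × 10^-23 cm³.
a = (5.939 × 10^-23)^(1/3) = 3.902 × 10^-8 cm = 390 pm.

390 pm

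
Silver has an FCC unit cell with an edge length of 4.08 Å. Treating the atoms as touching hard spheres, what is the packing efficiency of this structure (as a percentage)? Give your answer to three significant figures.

In an FCC lattice atoms touch along the face diagonal, so √2·a = 4r, so r = 0.3536a = 1.442 Å.
Packing fraction = Z·(4/3)πr³ / a³ = 4 × (4/3)π × (1.442)³ / (4.08)³ = 0.7405 = 74.0%.

74.0%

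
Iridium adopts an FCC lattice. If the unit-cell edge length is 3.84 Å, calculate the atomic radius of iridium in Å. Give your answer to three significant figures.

1.36 Å

In an FCC lattice, atoms touch along the face diagonal, so √2·a = 4r.
r = √2·a/4 = 1.4142 × 3.84 / 4 = 1.36 Å.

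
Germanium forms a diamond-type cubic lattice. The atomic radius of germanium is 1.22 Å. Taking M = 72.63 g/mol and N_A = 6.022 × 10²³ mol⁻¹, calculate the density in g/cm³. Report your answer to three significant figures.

In a diamond cubic lattice, nearest neighbors lie along the body diagonal with √3·a = 8r, giving a = 5.635 Å = 5.635 × 10^-8 cm.
With Z = 8, ρ = Z·M/(N_A·a³) = 8 × 72.63 / (6.022 × 10²³ × 1.789 × 10^-22) = 5.393 g/cm³.

5.39 g/cm³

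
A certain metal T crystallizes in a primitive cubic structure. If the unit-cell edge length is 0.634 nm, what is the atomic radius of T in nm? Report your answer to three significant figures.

In a simple cubic lattice, atoms touch along the cell edge, so a = 2r.
r = a/2 = 0.634/2 = 0.317 nm.

0.317 nm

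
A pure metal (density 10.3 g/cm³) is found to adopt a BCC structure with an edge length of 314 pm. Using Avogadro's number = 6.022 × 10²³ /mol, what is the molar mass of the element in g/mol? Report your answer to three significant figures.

A BCC cell has Z = 2 atoms; a = 3.140 × 10^-8 cm.
M = ρ·N_A·a³/Z = 10.3 × 6.022 × 10²³ × 3.096 × 10^-23 / 2 = 96.0 g/mol.

96.0 g/mol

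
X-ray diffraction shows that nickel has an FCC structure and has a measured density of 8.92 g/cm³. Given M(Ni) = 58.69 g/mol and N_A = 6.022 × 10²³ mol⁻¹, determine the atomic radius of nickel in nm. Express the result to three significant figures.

For an FCC cell (Z = 4), a³ = Z·M/(N_A·ρ) = 4 × 58.69 / (6.022 × 10²³ × 8.920) = 4.370 × 10^-23 cm³, so a = 3.522 × 10^-8 cm = 0.3522 nm.
Atoms touch along the face diagonal, so √2·a = 4r, so r = 0.3536 × a = 0.125 nm.

0.125 nm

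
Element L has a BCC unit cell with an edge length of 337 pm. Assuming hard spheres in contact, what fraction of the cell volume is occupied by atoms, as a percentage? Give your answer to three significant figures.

68.0%

In a BCC lattice atoms touch along the body diagonal, so √3·a = 4r, so r = 0.4330a = 145.9 pm.
Packing fraction = Z·(4/3)πr³ / a³ = 2 × (4/3)π × (145.9)³ / (337)³ = 0.6802 = 68.0%.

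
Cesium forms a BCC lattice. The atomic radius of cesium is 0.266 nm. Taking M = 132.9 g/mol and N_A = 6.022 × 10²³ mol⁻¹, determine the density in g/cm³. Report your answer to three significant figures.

In a BCC lattice, atoms touch along the body diagonal, so √3·a = 4r, giving a = 0.6143 nm = 6.143 × 10^-8 cm.
With Z = 2, ρ = Z·M/(N_A·a³) = 2 × 132.9 / (6.022 × 10²³ × 2.318 × 10^-22) = 1.904 g/cm³.

1.90 g/cm³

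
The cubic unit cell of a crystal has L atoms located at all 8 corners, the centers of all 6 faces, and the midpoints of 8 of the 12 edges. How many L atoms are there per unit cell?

Corner atoms are shared by 8 cells (1/8 each), face atoms by 2 (1/2 each), edge atoms by 4 (1/4 each).
Net atoms = 8 × 1/8 + 6 × 1/2 + 8 × 1/4 = 1 + 3 + 2 = 6.

6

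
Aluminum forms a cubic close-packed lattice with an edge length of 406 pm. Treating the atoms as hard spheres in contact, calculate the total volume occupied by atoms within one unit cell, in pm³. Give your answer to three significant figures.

4.96 × 10^7 pm³

In an FCC lattice atoms touch along the face diagonal, so √2·a = 4r, so r = 0.3536a = 143.5 pm.
V_atoms = Z × (4/3)πr³ = 4 × (4/3)π × (143.5)³ = 4.96 × 10^7 pm³.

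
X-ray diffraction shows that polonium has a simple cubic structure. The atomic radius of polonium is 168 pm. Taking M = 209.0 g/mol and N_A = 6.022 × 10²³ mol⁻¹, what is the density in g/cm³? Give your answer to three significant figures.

In a simple cubic lattice, atoms touch along the cell edge, so a = 2r, giving a = 336.0 pm = 3.360 × 10^-8 cm.
With Z = 1, ρ = Z·M/(N_A·a³) = 1 × 209.0 / (6.022 × 10²³ × 3.793 × 10^-23) = 9.149 g/cm³.

9.15 g/cm³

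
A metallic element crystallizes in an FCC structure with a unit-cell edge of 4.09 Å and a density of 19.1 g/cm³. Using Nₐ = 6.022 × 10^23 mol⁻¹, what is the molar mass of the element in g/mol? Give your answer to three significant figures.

An FCC cell has Z = 4 atoms; a = 4.090 × 10^-8 cm.
M = ρ·N_A·a³/Z = 19.1 × 6.022 × 10²³ × 6.842 × 10^-23 / 4 = 197 g/mol.

197 g/mol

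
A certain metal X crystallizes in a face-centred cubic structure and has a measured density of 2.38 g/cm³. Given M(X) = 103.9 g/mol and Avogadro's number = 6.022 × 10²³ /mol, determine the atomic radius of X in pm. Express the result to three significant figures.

For an FCC cell (Z = 4), a³ = Z·M/(N_A·ρ) = 4 × 103.9 / (6.022 × 10²³ × 2.380) = 2.900 × 10^-22 cm³, so a = 6.619 × 10^-8 cm = 661.9 pm.
Atoms touch along the face diagonal, so √2·a = 4r, so r = 0.3536 × a = 234 pm.

234 pm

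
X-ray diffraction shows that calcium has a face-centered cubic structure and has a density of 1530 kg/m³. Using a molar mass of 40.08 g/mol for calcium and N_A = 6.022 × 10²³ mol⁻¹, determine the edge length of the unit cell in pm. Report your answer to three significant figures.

558 pm

With Z = 4 atoms per FCC cell, a³ = Z·M/(N_A·ρ) = 4 × 40.08 / (6.022 × 10²³ × 1.530 g/cm³) = 1.740 × 10^-22 cm³.
a = (1.740 × 10^-22)^(1/3) = 5.583 × 10^-8 cm = 558 pm.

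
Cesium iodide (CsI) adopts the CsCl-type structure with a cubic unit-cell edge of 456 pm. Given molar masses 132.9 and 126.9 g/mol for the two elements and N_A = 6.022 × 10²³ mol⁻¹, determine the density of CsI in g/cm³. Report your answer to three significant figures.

The CsCl-type structure contains Z = 1 formula unit per cell; M(CsI) = 132.9 + 126.9 = 259.8 g/mol.
a³ = (4.560 × 10^-8 cm)³ = 9.482 × 10^-23 cm³.
ρ = 1 × 259.8 / (6.022 × 10²³ × 9.482 × 10^-23) = 4.550 g/cm³.

4.55 g/cm³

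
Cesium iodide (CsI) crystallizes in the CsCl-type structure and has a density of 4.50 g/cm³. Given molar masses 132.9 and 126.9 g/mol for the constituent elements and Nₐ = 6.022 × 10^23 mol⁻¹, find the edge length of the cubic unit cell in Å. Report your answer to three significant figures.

4.58 Å

M(CsI) = 259.8 g/mol; Z = 1 formula unit per cell.
a³ = Z·M/(N_A·ρ) = 1 × 259.8 / (6.022 × 10²³ × 4.50) = 9.587 × 10^-23 cm³, so a = 4.577 × 10^-8 cm = 4.58 Å.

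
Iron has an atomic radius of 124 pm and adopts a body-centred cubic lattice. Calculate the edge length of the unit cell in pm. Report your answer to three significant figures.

In a BCC lattice, atoms touch along the body diagonal, so √3·a = 4r.
a = 4r/√3 = 4 × 124 / 1.7321 = 286 pm.

286 pm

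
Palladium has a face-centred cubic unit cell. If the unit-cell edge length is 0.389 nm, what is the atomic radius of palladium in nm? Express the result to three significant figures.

In an FCC lattice, atoms touch along the face diagonal, so √2·a = 4r.
r = √2·a/4 = 1.4142 × 0.389 / 4 = 0.138 nm.

0.138 nm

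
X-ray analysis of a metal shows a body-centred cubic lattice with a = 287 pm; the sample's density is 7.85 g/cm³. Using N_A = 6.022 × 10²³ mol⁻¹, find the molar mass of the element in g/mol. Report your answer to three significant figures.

A BCC cell has Z = 2 atoms; a = 2.870 × 10^-8 cm.
M = ρ·N_A·a³/Z = 7.85 × 6.022 × 10²³ × 2.364 × 10^-23 / 2 = 55.9 g/mol.

55.9 g/mol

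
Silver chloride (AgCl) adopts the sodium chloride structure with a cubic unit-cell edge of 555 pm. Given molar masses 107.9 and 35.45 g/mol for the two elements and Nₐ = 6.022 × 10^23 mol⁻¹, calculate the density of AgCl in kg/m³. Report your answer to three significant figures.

5570 kg/m³

The sodium chloride structure contains Z = 4 formula units per cell; M(AgCl) = 107.9 + 35.45 = 143.35 g/mol.
a³ = (5.550 × 10^-8 cm)³ = 1.710 × 10^-22 cm³.
ρ = 4 × 143.35 / (6.022 × 10²³ × 1.710 × 10^-22) = 5.570 g/cm³ = 5570 kg/m³.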